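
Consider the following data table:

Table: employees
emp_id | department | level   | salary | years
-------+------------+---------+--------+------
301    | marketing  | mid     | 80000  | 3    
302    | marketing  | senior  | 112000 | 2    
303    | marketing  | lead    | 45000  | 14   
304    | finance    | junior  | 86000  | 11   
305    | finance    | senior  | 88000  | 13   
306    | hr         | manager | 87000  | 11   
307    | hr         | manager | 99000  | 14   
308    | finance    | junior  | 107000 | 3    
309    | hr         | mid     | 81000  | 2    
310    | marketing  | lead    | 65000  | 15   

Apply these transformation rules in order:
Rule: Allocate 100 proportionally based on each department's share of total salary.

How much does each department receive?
finance: 33.06, hr: 31.41, marketing: 35.53

Step 1: Calculate total salary = 850000
Step 2: Calculate each department's proportion:
  finance: 281000/850000 = 33.06% → 33.06
  hr: 267000/850000 = 31.41% → 31.41
  marketing: 302000/850000 = 35.53% → 35.53
Step 3: Verify: sum of allocations ≈ 100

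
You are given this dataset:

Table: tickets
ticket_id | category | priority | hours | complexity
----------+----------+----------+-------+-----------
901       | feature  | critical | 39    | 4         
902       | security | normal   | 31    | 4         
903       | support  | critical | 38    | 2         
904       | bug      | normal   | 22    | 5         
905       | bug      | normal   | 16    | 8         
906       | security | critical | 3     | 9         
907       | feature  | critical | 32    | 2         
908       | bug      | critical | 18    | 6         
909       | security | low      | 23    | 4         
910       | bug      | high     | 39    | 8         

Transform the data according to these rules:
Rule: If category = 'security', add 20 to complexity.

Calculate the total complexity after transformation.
112

Step 1: Count records where category = 'security': 3
Step 2: Total bonus added: 3 × 20 = 60
Step 3: Original sum of complexity: 52
Step 4: Final sum = 52 + 60 = 112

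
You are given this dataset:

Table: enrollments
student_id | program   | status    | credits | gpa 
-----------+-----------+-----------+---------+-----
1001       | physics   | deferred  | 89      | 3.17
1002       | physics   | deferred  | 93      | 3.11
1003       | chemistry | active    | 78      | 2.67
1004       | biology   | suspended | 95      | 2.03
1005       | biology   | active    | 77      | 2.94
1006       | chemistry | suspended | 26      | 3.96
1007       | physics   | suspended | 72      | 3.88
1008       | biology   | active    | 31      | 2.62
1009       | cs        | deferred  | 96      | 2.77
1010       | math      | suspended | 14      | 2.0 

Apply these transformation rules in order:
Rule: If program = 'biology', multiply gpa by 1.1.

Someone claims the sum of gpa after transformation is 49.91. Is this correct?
No, the correct result is 29.91.

Step 1: Calculate the correct sum after transformation
Step 2: Apply multiplier 1.1 to records where program = 'biology'
Step 3: Correct result = 29.91
Step 4: Claimed result = 49.91
Step 5: 29.91 ≠ 49.91
Conclusion: The claimed result is incorrect. The correct answer is 29.91.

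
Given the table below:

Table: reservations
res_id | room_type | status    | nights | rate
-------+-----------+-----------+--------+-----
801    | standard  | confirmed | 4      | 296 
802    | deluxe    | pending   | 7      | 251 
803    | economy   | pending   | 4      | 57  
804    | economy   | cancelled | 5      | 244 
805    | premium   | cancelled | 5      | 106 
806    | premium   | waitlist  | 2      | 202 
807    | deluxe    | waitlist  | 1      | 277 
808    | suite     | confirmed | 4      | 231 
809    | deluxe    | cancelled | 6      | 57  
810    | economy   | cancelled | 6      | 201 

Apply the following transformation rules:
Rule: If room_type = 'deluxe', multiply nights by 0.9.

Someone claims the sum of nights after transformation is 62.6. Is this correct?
No, the correct result is 42.6.

Step 1: Calculate the correct sum after transformation
Step 2: Apply multiplier 0.9 to records where room_type = 'deluxe'
Step 3: Correct result = 42.6
Step 4: Claimed result = 62.6
Step 5: 42.6 ≠ 62.6
Conclusion: The claimed result is incorrect. The correct answer is 42.6.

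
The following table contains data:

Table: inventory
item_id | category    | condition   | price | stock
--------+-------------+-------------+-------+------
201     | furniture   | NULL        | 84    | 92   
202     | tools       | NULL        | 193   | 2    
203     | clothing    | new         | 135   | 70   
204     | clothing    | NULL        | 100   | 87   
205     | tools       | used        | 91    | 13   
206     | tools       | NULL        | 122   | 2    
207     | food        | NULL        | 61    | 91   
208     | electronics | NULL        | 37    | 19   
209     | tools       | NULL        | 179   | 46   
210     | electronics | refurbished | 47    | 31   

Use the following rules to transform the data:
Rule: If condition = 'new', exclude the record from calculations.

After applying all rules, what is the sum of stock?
383

Step 1: Identify records where condition = 'new'
Step 2: The excluded records sum to 70
Step 3: Original total stock = 453
Step 4: Remaining total = 453 - 70 = 383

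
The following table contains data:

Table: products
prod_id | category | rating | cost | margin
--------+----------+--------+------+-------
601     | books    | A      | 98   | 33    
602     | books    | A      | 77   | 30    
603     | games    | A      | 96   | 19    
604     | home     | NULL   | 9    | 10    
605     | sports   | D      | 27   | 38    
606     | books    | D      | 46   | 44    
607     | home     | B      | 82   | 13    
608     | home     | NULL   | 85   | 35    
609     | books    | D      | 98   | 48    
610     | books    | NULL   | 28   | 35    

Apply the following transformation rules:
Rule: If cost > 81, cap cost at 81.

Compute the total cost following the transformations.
592

Step 1: 5 records have cost > 81
Step 2: These records originally summed to 459
Step 3: After capping: 5 × 81 = 405
Step 4: Unaffected records sum: 187
Step 5: Final sum = 405 + 187 = 592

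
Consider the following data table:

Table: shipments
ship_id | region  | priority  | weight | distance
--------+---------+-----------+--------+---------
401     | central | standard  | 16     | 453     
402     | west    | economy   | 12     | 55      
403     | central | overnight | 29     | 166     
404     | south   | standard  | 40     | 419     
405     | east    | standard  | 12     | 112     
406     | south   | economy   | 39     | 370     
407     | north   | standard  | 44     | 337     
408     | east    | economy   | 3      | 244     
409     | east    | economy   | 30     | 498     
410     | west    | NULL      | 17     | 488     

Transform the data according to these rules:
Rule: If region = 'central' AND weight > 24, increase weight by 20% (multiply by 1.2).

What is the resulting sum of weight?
247.8

Step 1: Find records where region = 'central' AND weight > 24
Step 2: 1 records match, summing to 29
Step 3: After multiplier: 29 × 1.2 = 34.8
Step 4: Unaffected records sum: 213
Step 5: Final sum = 34.8 + 213 = 247.8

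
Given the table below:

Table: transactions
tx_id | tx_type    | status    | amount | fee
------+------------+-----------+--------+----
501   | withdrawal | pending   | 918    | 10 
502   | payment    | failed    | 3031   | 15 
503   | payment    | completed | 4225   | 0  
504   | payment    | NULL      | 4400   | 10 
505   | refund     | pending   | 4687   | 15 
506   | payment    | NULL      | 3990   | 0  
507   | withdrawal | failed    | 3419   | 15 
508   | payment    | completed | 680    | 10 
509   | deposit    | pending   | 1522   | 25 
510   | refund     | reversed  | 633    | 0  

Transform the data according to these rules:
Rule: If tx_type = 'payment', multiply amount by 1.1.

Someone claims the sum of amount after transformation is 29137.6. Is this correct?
Yes, the result is correct.

Step 1: Calculate the correct sum after transformation
Step 2: Apply multiplier 1.1 to records where tx_type = 'payment'
Step 3: Correct result = 29137.6
Step 4: Claimed result = 29137.6
Step 5: 29137.6 = 29137.6 ✓
Conclusion: The claimed result is correct.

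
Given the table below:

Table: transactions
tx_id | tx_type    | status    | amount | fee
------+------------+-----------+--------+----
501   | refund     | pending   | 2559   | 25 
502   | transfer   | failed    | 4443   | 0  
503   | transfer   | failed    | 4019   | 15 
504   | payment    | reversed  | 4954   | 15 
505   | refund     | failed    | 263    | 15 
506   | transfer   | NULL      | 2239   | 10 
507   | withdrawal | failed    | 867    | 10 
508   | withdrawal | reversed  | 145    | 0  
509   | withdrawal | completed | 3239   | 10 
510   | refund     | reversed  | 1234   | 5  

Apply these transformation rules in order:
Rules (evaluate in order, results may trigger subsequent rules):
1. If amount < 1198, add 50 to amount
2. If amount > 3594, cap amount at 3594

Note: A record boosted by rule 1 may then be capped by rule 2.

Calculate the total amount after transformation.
21478

Step 1: Apply rule 1 to records with amount < 1198
  - 3 records get bonus of 50
  - Of these, 0 records then exceed 3594 and get capped
Step 2: Apply rule 2 to records with amount > 3594
  - 3 records (original) are capped
Step 3: Calculate final sum = 21478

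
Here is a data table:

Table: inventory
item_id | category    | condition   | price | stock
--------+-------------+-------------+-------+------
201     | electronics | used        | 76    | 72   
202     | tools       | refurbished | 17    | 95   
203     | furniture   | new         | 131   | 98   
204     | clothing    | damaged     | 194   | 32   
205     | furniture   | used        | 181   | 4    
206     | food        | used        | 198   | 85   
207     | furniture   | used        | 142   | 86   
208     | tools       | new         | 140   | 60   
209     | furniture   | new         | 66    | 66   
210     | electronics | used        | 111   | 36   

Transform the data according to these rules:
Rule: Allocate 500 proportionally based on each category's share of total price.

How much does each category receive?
clothing: 77.23, electronics: 74.44, food: 78.82, furniture: 207.01, tools: 62.5

Step 1: Calculate total price = 1256
Step 2: Calculate each category's proportion:
  clothing: 194/1256 = 15.45% → 77.23
  electronics: 187/1256 = 14.89% → 74.44
  food: 198/1256 = 15.76% → 78.82
  furniture: 520/1256 = 41.40% → 207.01
  tools: 157/1256 = 12.50% → 62.5
Step 3: Verify: sum of allocations ≈ 500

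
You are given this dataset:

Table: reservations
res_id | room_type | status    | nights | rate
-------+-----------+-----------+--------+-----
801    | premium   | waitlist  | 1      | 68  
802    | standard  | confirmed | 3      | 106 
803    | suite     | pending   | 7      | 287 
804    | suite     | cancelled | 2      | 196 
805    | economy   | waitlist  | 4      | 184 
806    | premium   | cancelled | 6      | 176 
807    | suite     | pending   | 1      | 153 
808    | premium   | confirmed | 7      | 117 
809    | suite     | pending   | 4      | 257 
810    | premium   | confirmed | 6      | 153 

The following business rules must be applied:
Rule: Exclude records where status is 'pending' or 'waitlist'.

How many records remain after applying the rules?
5

Step 1: Count records to exclude
  - 3 (pending) + 2 (waitlist) = 5 records
Step 2: Total records: 10
Step 3: Remaining = 10 - 5 = 5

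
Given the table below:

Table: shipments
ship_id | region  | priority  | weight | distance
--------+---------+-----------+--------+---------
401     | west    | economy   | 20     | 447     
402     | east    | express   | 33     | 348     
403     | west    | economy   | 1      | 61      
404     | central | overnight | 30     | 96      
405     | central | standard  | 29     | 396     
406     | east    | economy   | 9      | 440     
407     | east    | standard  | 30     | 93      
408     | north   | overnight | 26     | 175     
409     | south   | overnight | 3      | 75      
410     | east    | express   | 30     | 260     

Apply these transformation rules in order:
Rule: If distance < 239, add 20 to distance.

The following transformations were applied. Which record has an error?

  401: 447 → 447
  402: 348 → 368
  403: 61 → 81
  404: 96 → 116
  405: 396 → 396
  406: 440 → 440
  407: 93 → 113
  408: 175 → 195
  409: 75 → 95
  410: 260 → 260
Record 402 has an error. The correct transformed value should be 348, not 368.

Step 1: Check each record against the rule
Step 2: Record 402 has distance = 348
Step 3: Since 348 >= 239, the bonus should not have been applied
Step 4: Correct value = 348, but claimed value = 368
Conclusion: Record 402 has the error.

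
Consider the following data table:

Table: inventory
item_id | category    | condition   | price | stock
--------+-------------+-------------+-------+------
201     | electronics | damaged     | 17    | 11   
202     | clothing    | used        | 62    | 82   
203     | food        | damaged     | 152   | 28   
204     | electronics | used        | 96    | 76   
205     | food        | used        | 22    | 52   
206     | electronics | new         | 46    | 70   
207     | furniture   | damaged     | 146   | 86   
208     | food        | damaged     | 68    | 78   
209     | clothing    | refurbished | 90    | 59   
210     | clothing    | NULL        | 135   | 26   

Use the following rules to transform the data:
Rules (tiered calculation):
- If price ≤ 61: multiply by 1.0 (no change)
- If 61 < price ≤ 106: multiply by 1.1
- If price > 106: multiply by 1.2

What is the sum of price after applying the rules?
952.2

Step 1: Tier 1 (price ≤ 61): 3 records, sum = 85 × 1.0 = 85.0
Step 2: Tier 2 (61 < price ≤ 106): 4 records, sum = 316 × 1.1 = 347.6
Step 3: Tier 3 (price > 106): 3 records, sum = 433 × 1.2 = 519.6
Step 4: Final sum = 85.0 + 347.6 + 519.6 = 952.2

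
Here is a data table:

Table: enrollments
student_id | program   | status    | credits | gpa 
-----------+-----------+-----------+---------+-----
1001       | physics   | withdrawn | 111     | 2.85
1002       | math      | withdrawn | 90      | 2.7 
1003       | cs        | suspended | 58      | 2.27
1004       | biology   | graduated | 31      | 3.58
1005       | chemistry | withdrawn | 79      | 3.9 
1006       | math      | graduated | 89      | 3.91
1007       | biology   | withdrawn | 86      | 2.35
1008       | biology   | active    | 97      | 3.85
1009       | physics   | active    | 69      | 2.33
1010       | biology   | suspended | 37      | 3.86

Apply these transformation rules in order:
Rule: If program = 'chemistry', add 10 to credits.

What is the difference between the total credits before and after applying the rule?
10

Step 1: Original sum of credits = 747
Step 2: 1 records have program = 'chemistry'
Step 3: Each affected record changes by 10
Step 4: Total change = 1 × 10 = 10
Step 5: New sum = 747 + 10 = 757
Step 6: Difference = |757 - 747| = 10
        (Sum increased by 10)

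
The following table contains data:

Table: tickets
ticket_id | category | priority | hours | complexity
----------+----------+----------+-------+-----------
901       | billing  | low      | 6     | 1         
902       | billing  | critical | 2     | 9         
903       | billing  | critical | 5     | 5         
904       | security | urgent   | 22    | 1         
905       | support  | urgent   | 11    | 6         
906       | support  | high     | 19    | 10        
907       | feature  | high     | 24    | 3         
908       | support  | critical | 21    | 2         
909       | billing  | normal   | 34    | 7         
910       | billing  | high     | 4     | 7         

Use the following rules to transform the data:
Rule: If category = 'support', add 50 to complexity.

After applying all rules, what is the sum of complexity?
201

Step 1: Count records where category = 'support': 3
Step 2: Total bonus added: 3 × 50 = 150
Step 3: Original sum of complexity: 51
Step 4: Final sum = 51 + 150 = 201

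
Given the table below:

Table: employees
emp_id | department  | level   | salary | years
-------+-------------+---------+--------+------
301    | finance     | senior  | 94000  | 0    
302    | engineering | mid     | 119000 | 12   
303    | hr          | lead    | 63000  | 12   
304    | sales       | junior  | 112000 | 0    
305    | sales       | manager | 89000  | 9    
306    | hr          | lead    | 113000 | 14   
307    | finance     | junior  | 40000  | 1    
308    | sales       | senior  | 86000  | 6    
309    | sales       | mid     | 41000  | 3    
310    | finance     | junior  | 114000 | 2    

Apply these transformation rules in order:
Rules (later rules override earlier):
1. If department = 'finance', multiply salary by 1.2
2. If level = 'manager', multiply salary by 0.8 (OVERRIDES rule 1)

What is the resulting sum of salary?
902800.0

Step 1: Rule 2 takes priority for records with level = 'manager'
  - 1 records: 89000 × 0.8 = 71200.0
Step 2: Rule 1 applies to remaining records with department = 'finance'
  - 3 records: 248000 × 1.2 = 297600.0
Step 3: Other records unchanged: 534000
Step 4: Final sum = 71200.0 + 297600.0 + 534000 = 902800.0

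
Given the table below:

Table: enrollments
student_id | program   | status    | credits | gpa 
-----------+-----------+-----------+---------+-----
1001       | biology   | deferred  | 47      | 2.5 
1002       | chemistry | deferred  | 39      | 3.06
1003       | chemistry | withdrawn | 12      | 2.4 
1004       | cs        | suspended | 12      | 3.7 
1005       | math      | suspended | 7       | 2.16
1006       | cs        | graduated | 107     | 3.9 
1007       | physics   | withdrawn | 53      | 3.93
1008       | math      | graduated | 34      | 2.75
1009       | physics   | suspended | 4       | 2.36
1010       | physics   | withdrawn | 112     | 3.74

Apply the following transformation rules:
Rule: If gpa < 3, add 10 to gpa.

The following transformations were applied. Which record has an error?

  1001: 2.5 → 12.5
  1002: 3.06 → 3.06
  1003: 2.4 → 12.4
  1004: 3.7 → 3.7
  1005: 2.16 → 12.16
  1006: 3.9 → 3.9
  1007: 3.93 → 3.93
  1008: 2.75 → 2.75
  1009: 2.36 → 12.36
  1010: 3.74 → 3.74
Record 1008 has an error. The correct transformed value should be 12.75, not 2.75.

Step 1: Check each record against the rule
Step 2: Record 1008 has gpa = 2.75
Step 3: Since 2.75 < 3, the bonus should have been applied
Step 4: Correct value = 12.75, but claimed value = 2.75
Conclusion: Record 1008 has the error.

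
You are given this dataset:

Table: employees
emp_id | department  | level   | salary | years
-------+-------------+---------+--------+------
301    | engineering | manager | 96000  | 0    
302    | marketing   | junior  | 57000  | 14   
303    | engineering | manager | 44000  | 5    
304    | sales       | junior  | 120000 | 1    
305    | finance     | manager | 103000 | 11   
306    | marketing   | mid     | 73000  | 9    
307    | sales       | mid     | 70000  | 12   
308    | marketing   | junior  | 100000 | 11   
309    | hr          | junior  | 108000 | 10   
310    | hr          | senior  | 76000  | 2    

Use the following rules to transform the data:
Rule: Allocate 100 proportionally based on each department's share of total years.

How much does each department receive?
engineering: 6.67, finance: 14.67, hr: 16.0, marketing: 45.33, sales: 17.33

Step 1: Calculate total years = 75
Step 2: Calculate each department's proportion:
  engineering: 5/75 = 6.67% → 6.67
  finance: 11/75 = 14.67% → 14.67
  hr: 12/75 = 16.00% → 16.0
  marketing: 34/75 = 45.33% → 45.33
  sales: 13/75 = 17.33% → 17.33
Step 3: Verify: sum of allocations ≈ 100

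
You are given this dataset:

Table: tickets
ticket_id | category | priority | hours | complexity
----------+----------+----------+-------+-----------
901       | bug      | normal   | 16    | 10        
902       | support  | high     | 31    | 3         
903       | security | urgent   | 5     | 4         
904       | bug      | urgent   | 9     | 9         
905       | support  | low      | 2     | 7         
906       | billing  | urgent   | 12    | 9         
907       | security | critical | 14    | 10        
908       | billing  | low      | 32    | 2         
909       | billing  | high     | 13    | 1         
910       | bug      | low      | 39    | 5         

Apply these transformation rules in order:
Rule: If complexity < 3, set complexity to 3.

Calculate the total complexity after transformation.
63

Step 1: 2 records have complexity < 3
Step 2: These records originally summed to 3
Step 3: After setting to minimum: 2 × 3 = 6
Step 4: Unaffected records sum: 57
Step 5: Final sum = 6 + 57 = 63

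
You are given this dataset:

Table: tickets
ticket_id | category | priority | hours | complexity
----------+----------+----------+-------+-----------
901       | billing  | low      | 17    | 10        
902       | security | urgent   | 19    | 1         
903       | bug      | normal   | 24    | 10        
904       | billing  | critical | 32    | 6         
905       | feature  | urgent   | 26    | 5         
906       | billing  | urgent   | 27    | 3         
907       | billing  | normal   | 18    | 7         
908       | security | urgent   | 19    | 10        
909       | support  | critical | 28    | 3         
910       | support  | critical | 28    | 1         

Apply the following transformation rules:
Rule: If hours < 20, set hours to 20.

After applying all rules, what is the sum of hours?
245

Step 1: 4 records have hours < 20
Step 2: These records originally summed to 73
Step 3: After setting to minimum: 4 × 20 = 80
Step 4: Unaffected records sum: 165
Step 5: Final sum = 80 + 165 = 245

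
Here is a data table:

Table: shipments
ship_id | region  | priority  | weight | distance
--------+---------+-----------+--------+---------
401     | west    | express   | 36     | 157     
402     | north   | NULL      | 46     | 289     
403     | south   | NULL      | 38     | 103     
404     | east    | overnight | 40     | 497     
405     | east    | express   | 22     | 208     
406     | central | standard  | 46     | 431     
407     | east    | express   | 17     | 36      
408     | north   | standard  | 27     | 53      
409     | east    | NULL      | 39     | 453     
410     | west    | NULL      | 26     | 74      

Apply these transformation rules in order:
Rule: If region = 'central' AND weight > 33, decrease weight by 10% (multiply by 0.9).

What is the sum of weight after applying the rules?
332.4

Step 1: Find records where region = 'central' AND weight > 33
Step 2: 1 records match, summing to 46
Step 3: After multiplier: 46 × 0.9 = 41.4
Step 4: Unaffected records sum: 291
Step 5: Final sum = 41.4 + 291 = 332.4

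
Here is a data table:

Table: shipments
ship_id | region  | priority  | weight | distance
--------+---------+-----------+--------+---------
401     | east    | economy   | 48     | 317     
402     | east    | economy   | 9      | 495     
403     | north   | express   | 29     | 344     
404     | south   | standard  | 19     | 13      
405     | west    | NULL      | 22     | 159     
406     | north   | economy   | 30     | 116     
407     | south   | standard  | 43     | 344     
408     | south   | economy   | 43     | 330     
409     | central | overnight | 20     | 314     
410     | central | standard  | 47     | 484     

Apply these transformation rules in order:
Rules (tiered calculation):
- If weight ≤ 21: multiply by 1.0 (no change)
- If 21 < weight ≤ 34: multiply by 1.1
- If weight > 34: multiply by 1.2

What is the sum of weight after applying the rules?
354.3

Step 1: Tier 1 (weight ≤ 21): 3 records, sum = 48 × 1.0 = 48.0
Step 2: Tier 2 (21 < weight ≤ 34): 3 records, sum = 81 × 1.1 = 89.1
Step 3: Tier 3 (weight > 34): 4 records, sum = 181 × 1.2 = 217.2
Step 4: Final sum = 48.0 + 89.1 + 217.2 = 354.3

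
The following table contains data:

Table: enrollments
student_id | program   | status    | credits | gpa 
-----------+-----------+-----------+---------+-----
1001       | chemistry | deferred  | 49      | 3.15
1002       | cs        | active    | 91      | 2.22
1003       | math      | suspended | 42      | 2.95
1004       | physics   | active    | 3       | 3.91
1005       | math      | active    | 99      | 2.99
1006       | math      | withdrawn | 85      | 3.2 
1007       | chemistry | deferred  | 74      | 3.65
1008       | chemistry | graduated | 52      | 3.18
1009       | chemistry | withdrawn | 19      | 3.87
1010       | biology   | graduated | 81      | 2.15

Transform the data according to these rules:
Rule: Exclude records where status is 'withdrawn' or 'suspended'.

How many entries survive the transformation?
7

Step 1: Count records to exclude
  - 2 (withdrawn) + 1 (suspended) = 3 records
Step 2: Total records: 10
Step 3: Remaining = 10 - 3 = 7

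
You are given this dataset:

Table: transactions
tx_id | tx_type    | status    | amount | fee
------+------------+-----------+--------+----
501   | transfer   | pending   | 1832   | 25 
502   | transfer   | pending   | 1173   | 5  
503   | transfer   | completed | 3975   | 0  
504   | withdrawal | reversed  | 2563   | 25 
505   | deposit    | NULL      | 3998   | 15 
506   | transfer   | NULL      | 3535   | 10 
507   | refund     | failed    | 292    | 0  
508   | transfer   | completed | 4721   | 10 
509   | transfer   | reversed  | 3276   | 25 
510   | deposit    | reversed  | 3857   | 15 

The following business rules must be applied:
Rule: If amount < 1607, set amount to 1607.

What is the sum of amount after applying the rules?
30971

Step 1: 2 records have amount < 1607
Step 2: These records originally summed to 1465
Step 3: After setting to minimum: 2 × 1607 = 3214
Step 4: Unaffected records sum: 27757
Step 5: Final sum = 3214 + 27757 = 30971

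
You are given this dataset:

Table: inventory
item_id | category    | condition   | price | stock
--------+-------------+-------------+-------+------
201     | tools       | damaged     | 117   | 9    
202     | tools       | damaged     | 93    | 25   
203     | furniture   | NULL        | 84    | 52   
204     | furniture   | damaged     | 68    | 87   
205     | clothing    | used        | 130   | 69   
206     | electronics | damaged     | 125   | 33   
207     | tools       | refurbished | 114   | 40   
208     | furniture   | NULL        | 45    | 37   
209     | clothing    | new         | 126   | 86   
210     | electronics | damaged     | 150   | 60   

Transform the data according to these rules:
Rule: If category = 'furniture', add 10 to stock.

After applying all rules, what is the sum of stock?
528

Step 1: Count records where category = 'furniture': 3
Step 2: Total bonus added: 3 × 10 = 30
Step 3: Original sum of stock: 498
Step 4: Final sum = 498 + 30 = 528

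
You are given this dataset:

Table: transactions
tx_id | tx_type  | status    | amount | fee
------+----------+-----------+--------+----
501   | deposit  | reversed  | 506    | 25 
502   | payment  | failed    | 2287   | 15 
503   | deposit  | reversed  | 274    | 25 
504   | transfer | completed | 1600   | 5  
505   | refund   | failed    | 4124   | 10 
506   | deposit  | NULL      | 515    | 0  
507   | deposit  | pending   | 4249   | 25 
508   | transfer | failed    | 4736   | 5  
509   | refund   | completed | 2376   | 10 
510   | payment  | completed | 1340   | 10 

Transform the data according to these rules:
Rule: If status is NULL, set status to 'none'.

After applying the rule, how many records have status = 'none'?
1

Step 1: Count records where status IS NULL
Step 2: Found 1 records with NULL status
Step 3: These records will have status set to 'none'
Step 4: Records already having status = 'none': 0
Step 5: Answer: 1 + 0 = 1 records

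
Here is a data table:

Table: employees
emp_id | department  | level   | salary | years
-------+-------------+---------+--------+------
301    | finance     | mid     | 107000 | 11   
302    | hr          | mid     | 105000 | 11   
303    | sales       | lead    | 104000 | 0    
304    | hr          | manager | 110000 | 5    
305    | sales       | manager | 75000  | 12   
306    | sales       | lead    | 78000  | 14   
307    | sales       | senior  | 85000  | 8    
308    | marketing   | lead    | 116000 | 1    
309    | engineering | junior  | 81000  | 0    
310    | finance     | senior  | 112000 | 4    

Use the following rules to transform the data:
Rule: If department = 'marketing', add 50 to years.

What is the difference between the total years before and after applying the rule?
50

Step 1: Original sum of years = 66
Step 2: 1 records have department = 'marketing'
Step 3: Each affected record changes by 50
Step 4: Total change = 1 × 50 = 50
Step 5: New sum = 66 + 50 = 116
Step 6: Difference = |116 - 66| = 50
        (Sum increased by 50)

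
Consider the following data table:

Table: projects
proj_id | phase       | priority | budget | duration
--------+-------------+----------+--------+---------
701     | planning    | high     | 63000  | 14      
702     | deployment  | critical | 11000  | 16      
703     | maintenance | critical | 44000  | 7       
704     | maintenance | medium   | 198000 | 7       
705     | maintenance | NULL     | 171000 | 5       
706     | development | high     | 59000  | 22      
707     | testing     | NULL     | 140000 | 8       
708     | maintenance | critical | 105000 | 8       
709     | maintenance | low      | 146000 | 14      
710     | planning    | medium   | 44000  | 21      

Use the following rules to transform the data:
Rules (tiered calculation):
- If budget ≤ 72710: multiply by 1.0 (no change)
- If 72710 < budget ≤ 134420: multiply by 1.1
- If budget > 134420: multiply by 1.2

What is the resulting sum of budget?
1122500.0

Step 1: Tier 1 (budget ≤ 72710): 5 records, sum = 221000 × 1.0 = 221000.0
Step 2: Tier 2 (72710 < budget ≤ 134420): 1 records, sum = 105000 × 1.1 = 115500.0
Step 3: Tier 3 (budget > 134420): 4 records, sum = 655000 × 1.2 = 786000.0
Step 4: Final sum = 221000.0 + 115500.0 + 786000.0 = 1122500.0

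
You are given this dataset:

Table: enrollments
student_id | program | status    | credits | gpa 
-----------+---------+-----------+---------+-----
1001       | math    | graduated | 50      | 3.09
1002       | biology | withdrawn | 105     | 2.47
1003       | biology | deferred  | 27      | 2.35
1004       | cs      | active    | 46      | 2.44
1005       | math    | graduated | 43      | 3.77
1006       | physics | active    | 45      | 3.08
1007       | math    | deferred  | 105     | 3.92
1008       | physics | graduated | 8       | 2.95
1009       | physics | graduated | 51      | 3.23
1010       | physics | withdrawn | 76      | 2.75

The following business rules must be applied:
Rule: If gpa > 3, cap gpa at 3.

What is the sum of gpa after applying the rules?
27.96

Step 1: 5 records have gpa > 3
Step 2: These records originally summed to 17.09
Step 3: After capping: 5 × 3 = 15
Step 4: Unaffected records sum: 12.96
Step 5: Final sum = 15 + 12.96 = 27.96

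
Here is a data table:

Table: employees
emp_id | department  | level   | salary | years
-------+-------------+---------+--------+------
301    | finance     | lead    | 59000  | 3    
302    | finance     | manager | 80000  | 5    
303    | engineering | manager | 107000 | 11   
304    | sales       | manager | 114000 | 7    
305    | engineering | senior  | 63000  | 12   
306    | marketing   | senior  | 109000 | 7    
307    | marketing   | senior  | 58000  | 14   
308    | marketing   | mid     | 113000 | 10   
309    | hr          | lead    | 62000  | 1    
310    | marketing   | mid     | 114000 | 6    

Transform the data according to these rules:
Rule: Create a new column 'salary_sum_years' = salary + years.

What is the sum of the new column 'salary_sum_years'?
879076

Step 1: For each record, compute salary + years
Example calculations:
  59000 + 3 = 59003
  80000 + 5 = 80005
  107000 + 11 = 107011
  ...
Step 2: Sum all derived values
Step 3: Total = 879076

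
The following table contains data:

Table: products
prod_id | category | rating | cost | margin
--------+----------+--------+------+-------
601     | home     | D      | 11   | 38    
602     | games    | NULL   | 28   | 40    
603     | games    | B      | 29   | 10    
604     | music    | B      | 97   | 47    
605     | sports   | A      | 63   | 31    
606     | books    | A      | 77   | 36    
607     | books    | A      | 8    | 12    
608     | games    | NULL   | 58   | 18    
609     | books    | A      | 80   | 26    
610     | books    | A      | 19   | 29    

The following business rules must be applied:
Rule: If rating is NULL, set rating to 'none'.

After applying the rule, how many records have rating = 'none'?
2

Step 1: Count records where rating IS NULL
Step 2: Found 2 records with NULL rating
Step 3: These records will have rating set to 'none'
Step 4: Records already having rating = 'none': 0
Step 5: Answer: 2 + 0 = 2 records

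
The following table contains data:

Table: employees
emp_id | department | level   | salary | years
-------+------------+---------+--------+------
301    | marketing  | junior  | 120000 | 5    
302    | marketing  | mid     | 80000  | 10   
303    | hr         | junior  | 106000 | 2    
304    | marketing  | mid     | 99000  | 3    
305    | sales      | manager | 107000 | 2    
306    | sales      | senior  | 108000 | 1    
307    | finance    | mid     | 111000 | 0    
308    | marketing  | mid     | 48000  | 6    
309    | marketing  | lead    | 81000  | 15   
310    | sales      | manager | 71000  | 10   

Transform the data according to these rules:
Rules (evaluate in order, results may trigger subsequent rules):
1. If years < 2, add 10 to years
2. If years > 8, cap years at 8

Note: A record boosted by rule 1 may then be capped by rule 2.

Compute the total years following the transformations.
58

Step 1: Apply rule 1 to records with years < 2
  - 2 records get bonus of 10
  - Of these, 2 records then exceed 8 and get capped
Step 2: Apply rule 2 to records with years > 8
  - 3 records (original) are capped
Step 3: Calculate final sum = 58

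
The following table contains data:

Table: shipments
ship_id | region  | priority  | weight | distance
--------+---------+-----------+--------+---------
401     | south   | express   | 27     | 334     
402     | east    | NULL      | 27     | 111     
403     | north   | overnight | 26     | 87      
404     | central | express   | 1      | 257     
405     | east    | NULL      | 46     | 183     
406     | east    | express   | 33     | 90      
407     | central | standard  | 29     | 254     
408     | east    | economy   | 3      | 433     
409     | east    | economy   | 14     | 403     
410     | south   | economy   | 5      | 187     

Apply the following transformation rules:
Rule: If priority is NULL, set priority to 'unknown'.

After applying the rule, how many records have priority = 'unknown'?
2

Step 1: Count records where priority IS NULL
Step 2: Found 2 records with NULL priority
Step 3: These records will have priority set to 'unknown'
Step 4: Records already having priority = 'unknown': 0
Step 5: Answer: 2 + 0 = 2 records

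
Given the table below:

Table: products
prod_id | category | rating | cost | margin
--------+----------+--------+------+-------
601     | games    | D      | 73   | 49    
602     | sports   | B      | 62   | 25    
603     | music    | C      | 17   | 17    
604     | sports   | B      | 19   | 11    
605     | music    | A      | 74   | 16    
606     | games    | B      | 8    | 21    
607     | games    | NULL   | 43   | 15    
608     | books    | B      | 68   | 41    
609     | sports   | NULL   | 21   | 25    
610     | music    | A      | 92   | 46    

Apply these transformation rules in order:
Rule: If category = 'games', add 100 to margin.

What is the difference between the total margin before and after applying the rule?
300

Step 1: Original sum of margin = 266
Step 2: 3 records have category = 'games'
Step 3: Each affected record changes by 100
Step 4: Total change = 3 × 100 = 300
Step 5: New sum = 266 + 300 = 566
Step 6: Difference = |566 - 266| = 300
        (Sum increased by 300)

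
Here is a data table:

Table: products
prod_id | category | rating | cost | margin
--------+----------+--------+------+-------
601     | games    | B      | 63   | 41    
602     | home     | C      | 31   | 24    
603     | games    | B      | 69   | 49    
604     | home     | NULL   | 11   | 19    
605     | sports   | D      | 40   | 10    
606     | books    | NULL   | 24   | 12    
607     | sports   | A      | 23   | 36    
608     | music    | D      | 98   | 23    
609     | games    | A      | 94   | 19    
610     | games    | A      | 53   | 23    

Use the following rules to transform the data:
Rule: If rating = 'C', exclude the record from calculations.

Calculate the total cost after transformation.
475

Step 1: Identify records where rating = 'C'
Step 2: The excluded records sum to 31
Step 3: Original total cost = 506
Step 4: Remaining total = 506 - 31 = 475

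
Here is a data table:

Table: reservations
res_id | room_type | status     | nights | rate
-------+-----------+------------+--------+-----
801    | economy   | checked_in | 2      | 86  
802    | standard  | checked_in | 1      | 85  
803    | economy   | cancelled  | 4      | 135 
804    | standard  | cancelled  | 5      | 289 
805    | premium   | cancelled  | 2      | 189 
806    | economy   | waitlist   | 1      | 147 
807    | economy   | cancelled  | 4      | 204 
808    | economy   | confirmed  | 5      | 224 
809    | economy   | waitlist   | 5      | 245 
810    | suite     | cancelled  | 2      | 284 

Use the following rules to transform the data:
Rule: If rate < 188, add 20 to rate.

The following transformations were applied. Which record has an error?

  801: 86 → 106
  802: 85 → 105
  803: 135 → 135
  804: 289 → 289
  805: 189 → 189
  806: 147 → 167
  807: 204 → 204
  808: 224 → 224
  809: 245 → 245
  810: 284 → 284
Record 803 has an error. The correct transformed value should be 155, not 135.

Step 1: Check each record against the rule
Step 2: Record 803 has rate = 135
Step 3: Since 135 < 188, the bonus should have been applied
Step 4: Correct value = 155, but claimed value = 135
Conclusion: Record 803 has the error.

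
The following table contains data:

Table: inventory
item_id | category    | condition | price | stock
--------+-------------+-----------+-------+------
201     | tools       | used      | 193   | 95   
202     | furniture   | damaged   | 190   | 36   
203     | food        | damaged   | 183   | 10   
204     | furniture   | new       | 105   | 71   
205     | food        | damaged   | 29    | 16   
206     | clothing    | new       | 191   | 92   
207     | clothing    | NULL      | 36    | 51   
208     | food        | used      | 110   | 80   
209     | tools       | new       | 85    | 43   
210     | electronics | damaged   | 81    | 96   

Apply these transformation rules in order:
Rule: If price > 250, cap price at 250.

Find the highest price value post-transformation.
193

Step 1: Original maximum price = 193
Step 2: Check cap of 250 against maximum
Step 3: No records exceed the cap (max 193 <= cap 250), so no capping applies
Step 4: Maximum after transformation = 193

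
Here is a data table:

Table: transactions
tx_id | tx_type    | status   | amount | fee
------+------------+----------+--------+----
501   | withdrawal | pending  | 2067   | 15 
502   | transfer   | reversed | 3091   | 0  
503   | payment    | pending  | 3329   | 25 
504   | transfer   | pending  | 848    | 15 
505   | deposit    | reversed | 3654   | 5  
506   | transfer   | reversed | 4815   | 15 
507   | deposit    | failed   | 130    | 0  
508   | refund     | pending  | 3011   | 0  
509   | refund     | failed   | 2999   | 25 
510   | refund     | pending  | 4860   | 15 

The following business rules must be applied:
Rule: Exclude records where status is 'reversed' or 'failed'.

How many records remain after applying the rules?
5

Step 1: Count records to exclude
  - 3 (reversed) + 2 (failed) = 5 records
Step 2: Total records: 10
Step 3: Remaining = 10 - 5 = 5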